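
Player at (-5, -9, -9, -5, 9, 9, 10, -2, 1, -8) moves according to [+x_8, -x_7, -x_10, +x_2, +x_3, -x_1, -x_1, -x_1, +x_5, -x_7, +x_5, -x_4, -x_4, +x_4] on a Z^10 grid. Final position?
(-8, -8, -8, -6, 11, 9, 8, -1, 1, -9)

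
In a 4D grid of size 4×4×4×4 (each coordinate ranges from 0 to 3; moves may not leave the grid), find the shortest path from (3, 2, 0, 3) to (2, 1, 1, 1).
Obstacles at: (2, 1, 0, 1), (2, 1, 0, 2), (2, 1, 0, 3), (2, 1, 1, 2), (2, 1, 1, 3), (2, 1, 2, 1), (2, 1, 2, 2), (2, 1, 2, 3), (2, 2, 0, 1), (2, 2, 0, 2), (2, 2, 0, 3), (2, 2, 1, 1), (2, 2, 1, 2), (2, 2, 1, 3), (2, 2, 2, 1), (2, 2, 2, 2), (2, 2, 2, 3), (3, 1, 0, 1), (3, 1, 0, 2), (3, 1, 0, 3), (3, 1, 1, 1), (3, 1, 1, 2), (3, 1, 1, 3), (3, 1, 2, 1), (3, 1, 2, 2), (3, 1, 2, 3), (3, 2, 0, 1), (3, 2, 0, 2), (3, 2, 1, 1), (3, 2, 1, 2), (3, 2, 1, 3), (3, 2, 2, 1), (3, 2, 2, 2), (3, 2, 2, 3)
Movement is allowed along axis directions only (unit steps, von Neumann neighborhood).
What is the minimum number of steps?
9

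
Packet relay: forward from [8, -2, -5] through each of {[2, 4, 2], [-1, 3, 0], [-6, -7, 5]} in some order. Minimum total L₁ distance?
45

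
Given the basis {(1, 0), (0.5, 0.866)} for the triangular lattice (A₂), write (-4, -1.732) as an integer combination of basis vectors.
-3b₁ - 2b₂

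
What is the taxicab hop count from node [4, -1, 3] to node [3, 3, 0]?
8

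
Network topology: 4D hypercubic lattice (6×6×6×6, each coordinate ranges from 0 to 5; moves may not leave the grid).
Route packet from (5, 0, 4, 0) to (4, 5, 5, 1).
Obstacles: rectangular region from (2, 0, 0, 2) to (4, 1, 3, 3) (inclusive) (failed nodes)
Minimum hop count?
8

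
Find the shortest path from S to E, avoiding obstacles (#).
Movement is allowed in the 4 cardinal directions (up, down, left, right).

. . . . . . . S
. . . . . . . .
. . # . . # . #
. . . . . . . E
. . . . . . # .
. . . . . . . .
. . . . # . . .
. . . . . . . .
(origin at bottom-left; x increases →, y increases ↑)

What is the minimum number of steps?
5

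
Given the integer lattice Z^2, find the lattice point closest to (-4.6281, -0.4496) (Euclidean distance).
(-5, 0)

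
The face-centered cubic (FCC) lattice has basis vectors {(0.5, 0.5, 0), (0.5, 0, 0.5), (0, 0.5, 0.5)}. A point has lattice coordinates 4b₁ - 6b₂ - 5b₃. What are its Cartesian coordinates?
(-1, -0.5, -5.5)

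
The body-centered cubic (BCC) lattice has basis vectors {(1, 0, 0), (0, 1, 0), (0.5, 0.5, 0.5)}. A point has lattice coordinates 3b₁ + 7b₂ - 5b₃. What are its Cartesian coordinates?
(0.5, 4.5, -2.5)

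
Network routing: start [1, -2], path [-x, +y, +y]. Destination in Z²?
(0, 0)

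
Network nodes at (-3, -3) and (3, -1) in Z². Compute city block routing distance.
8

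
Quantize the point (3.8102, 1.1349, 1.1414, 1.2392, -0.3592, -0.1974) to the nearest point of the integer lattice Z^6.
(4, 1, 1, 1, 0, 0)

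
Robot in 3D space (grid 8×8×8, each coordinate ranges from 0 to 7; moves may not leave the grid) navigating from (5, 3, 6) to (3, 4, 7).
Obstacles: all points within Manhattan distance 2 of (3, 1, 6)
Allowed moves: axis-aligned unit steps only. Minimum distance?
4
(one shortest path: (5, 3, 6) → (4, 3, 6) → (4, 4, 6) → (3, 4, 6) → (3, 4, 7))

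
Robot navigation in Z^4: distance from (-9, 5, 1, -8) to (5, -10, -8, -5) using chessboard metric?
15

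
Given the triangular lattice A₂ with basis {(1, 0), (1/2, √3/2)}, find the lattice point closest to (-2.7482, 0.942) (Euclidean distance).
(-2.5, 0.866)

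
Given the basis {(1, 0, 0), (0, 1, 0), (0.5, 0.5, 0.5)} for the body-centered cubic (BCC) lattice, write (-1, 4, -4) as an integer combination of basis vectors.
3b₁ + 8b₂ - 8b₃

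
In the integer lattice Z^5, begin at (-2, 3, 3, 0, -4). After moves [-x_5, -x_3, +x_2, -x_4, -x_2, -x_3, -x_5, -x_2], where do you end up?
(-2, 2, 1, -1, -6)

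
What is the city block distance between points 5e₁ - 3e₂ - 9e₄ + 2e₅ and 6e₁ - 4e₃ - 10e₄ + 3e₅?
10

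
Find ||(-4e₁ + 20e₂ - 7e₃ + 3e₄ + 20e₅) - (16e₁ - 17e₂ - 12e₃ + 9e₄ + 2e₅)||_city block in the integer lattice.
86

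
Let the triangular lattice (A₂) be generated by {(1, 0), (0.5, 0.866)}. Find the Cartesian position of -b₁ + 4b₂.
(1, 3.464)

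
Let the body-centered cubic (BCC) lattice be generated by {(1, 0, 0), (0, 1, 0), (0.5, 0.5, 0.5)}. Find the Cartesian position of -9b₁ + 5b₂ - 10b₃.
(-14, 0, -5)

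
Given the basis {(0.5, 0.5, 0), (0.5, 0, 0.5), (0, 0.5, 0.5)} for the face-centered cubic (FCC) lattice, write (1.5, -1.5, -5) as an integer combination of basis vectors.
5b₁ - 2b₂ - 8b₃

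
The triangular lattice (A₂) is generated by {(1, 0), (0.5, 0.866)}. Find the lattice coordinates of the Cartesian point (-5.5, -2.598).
-4b₁ - 3b₂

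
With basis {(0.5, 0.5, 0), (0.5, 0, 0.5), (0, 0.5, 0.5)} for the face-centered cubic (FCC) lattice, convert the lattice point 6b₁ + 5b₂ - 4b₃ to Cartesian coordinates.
(5.5, 1, 0.5)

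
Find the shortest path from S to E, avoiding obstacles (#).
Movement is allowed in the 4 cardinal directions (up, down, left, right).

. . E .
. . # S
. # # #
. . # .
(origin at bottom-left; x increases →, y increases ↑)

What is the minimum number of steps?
2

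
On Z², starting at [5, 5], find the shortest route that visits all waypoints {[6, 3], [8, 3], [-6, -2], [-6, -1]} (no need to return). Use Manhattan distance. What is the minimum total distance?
24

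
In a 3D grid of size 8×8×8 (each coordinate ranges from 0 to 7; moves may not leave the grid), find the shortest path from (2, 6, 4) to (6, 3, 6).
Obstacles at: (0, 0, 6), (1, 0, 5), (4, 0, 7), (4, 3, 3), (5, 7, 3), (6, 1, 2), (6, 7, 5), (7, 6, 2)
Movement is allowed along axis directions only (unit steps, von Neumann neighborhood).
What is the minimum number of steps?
9
(one shortest path: (2, 6, 4) → (3, 6, 4) → (4, 6, 4) → (5, 6, 4) → (6, 6, 4) → (6, 5, 4) → (6, 4, 4) → (6, 3, 4) → (6, 3, 5) → (6, 3, 6))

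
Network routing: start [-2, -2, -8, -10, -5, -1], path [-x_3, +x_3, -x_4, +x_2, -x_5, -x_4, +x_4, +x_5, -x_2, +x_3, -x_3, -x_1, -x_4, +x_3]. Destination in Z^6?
(-3, -2, -7, -12, -5, -1)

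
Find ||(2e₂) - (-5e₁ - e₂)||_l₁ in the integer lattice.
8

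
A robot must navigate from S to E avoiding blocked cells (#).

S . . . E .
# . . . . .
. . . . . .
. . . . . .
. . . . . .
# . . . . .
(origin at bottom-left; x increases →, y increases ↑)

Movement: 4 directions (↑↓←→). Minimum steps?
4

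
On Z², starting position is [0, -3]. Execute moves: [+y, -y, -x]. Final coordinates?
(-1, -3)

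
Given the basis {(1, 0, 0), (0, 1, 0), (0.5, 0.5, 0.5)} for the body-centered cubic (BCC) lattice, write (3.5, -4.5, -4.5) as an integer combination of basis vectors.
8b₁ - 9b₃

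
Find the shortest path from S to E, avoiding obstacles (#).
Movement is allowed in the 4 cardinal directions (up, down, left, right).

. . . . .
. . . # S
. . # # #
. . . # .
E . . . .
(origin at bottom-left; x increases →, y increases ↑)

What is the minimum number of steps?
9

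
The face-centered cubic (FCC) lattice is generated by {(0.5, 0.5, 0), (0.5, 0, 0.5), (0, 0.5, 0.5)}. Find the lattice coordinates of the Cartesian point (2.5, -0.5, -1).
3b₁ + 2b₂ - 4b₃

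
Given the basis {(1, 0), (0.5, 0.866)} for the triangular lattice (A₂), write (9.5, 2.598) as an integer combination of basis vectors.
8b₁ + 3b₂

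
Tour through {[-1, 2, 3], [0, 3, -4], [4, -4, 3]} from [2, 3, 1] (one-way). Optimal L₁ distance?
27
(one optimal route: (2, 3, 1) → (0, 3, -4) → (-1, 2, 3) → (4, -4, 3))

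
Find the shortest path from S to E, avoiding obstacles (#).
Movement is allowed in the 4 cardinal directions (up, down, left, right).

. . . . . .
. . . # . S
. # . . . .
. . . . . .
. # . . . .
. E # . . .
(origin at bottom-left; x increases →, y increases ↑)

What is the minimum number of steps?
10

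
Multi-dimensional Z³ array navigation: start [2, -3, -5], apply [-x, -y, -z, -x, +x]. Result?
(1, -4, -6)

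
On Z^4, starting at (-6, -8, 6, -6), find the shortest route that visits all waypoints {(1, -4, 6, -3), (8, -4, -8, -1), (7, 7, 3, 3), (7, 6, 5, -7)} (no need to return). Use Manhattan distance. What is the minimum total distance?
75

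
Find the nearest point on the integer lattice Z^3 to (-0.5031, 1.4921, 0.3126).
(-1, 1, 0)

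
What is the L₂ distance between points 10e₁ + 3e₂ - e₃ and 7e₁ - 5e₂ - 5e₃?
9.43398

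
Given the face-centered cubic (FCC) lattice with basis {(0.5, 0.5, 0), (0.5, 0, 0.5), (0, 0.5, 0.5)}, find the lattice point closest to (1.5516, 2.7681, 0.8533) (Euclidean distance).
(1.5, 2.5, 1)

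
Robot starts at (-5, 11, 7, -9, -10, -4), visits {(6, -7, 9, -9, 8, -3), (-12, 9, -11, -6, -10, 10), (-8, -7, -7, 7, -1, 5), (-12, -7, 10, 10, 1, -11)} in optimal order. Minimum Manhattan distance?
190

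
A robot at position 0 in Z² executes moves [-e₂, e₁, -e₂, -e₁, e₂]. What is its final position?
(0, -1)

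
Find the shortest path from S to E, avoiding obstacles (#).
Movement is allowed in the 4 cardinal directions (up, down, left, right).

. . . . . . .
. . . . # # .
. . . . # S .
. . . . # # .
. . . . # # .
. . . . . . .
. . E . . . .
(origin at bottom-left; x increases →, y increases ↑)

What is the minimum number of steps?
9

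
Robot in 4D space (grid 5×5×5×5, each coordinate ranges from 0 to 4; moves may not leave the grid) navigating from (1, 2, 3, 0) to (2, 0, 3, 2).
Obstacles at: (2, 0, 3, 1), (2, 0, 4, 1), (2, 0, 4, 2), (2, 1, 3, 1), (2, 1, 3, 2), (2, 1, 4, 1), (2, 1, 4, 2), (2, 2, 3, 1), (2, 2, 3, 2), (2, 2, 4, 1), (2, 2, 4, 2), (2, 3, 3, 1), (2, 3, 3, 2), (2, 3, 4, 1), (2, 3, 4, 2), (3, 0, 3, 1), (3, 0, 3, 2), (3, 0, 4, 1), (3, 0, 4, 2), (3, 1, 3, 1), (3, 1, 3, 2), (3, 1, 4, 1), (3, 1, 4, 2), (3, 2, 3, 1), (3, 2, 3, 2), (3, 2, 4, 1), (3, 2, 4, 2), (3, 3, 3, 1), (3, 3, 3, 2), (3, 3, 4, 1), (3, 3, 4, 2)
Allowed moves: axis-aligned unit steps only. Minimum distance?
5
(one shortest path: (1, 2, 3, 0) → (1, 1, 3, 0) → (1, 0, 3, 0) → (1, 0, 3, 1) → (1, 0, 3, 2) → (2, 0, 3, 2))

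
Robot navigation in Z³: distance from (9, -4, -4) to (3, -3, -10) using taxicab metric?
13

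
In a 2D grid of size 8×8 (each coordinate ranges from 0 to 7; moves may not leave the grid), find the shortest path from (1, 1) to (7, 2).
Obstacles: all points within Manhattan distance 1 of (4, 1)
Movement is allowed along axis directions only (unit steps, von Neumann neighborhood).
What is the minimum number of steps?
9
(one shortest path: (1, 1) → (2, 1) → (2, 2) → (3, 2) → (3, 3) → (4, 3) → (5, 3) → (6, 3) → (7, 3) → (7, 2))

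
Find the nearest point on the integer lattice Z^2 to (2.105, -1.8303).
(2, -2)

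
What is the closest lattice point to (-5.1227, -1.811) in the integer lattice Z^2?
(-5, -2)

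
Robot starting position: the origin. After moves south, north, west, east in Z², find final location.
(0, 0)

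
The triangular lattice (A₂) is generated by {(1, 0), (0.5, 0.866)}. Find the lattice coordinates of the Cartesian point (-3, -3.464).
-b₁ - 4b₂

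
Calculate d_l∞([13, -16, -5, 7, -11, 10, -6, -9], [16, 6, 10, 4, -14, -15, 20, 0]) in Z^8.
26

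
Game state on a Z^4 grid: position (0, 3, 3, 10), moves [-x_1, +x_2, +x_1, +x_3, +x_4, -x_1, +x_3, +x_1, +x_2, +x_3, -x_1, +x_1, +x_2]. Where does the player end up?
(0, 6, 6, 11)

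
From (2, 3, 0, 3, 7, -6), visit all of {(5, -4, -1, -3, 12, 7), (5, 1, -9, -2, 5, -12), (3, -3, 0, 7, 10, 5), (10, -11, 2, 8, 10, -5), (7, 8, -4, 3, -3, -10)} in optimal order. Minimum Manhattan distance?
143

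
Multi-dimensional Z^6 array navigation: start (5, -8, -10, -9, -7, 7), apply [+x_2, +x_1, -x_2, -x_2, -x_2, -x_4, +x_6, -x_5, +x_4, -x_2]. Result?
(6, -11, -10, -9, -8, 8)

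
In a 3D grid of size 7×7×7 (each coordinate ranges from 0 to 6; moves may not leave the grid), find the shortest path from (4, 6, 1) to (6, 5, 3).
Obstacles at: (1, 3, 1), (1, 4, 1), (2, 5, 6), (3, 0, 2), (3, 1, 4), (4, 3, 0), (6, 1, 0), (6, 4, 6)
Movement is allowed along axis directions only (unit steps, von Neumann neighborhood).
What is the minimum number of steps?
5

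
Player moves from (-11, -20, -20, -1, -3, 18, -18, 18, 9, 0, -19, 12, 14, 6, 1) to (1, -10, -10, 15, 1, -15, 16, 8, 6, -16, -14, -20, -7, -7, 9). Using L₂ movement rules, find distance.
70.3491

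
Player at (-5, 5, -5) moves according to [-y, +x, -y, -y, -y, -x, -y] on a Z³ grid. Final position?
(-5, 0, -5)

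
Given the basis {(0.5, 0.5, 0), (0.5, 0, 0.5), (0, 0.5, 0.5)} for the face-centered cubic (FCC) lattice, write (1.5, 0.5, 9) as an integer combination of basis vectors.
-7b₁ + 10b₂ + 8b₃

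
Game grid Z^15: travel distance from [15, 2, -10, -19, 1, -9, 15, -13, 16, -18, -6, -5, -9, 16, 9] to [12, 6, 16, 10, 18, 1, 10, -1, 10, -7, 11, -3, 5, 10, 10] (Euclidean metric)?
52.7541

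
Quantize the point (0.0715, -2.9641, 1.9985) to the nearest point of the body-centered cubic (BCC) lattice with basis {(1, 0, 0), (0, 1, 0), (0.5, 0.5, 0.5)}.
(0, -3, 2)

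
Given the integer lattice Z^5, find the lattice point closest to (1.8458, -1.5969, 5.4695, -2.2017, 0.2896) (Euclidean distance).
(2, -2, 5, -2, 0)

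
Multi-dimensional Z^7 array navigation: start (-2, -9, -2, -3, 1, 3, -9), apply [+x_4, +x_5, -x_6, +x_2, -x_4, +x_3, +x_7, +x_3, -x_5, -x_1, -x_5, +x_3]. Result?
(-3, -8, 1, -3, 0, 2, -8)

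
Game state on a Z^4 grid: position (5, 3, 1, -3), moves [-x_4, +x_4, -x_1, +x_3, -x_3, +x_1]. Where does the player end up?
(5, 3, 1, -3)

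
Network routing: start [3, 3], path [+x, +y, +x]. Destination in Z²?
(5, 4)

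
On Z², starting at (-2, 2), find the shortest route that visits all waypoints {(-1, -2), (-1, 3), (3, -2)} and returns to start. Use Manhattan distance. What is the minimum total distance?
20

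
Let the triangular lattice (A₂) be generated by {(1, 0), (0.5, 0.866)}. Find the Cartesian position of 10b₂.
(5, 8.66)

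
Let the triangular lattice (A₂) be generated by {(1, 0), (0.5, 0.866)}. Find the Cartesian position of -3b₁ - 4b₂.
(-5, -3.464)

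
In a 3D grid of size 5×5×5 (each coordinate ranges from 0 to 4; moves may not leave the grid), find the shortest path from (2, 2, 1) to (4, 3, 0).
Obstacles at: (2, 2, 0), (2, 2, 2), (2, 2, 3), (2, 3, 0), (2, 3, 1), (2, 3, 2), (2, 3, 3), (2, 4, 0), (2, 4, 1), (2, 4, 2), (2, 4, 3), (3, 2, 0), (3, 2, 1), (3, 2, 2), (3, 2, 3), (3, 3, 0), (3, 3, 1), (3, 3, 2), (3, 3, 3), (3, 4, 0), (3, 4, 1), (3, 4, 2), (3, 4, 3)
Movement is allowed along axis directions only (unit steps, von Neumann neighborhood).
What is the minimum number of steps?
6
(one shortest path: (2, 2, 1) → (2, 1, 1) → (3, 1, 1) → (4, 1, 1) → (4, 2, 1) → (4, 3, 1) → (4, 3, 0))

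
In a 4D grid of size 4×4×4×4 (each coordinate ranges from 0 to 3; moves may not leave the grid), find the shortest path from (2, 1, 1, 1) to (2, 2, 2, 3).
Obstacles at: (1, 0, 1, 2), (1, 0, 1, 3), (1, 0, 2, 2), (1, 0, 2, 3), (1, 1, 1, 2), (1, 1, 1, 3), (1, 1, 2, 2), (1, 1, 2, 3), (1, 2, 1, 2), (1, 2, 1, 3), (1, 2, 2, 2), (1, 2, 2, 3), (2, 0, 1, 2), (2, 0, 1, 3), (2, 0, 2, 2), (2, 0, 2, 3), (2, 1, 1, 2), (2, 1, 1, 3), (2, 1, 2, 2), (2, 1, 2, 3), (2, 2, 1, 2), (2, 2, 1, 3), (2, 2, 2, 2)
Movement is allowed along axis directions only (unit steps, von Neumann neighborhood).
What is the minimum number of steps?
6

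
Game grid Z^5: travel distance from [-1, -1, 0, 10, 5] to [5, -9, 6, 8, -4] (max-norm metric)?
9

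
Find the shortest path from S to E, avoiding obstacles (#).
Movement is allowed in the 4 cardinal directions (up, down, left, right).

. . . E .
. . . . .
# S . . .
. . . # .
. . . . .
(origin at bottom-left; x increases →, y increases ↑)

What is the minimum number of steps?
4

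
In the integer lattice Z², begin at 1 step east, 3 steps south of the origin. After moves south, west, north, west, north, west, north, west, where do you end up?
(-3, -1)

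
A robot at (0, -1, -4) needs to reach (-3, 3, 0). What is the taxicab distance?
11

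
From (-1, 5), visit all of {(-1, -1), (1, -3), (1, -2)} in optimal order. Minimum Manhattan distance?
10
(one optimal route: (-1, 5) → (-1, -1) → (1, -2) → (1, -3))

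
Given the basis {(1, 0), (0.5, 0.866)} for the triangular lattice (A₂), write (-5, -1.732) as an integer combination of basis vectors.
-4b₁ - 2b₂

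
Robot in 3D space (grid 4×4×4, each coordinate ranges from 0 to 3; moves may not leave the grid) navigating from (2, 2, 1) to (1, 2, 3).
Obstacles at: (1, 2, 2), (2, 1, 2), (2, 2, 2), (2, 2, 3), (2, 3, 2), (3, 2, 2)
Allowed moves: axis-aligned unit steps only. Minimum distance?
5
(one shortest path: (2, 2, 1) → (1, 2, 1) → (0, 2, 1) → (0, 2, 2) → (0, 2, 3) → (1, 2, 3))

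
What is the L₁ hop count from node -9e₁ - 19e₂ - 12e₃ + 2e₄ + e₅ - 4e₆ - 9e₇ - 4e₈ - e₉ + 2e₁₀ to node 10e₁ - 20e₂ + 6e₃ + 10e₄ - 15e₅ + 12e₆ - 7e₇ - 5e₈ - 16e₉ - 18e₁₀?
116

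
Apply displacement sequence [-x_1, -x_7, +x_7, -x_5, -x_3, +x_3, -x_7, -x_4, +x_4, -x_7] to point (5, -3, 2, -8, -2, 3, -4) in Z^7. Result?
(4, -3, 2, -8, -3, 3, -6)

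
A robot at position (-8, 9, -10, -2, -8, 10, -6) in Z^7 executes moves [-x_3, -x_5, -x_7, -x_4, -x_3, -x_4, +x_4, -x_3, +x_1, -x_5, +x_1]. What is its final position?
(-6, 9, -13, -3, -10, 10, -7)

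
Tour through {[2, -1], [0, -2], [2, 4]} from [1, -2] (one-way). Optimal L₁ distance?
9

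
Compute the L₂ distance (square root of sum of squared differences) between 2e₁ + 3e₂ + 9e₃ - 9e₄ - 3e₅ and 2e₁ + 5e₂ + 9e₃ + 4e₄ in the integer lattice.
13.4907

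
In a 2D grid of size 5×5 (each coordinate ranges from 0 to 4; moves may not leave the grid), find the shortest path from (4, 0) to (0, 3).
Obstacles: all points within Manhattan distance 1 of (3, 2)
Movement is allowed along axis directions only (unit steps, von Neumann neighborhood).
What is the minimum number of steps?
7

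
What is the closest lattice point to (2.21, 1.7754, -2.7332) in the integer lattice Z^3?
(2, 2, -3)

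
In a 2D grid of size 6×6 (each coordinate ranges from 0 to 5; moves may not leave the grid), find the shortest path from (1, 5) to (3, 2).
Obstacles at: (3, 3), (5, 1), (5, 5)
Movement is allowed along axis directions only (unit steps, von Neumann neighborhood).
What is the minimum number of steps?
5
(one shortest path: (1, 5) → (2, 5) → (2, 4) → (2, 3) → (2, 2) → (3, 2))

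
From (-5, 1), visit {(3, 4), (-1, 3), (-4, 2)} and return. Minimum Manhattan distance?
22
(one optimal route: (-5, 1) → (3, 4) → (-1, 3) → (-4, 2) → (-5, 1))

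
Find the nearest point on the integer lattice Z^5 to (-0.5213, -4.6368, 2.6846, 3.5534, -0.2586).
(-1, -5, 3, 4, 0)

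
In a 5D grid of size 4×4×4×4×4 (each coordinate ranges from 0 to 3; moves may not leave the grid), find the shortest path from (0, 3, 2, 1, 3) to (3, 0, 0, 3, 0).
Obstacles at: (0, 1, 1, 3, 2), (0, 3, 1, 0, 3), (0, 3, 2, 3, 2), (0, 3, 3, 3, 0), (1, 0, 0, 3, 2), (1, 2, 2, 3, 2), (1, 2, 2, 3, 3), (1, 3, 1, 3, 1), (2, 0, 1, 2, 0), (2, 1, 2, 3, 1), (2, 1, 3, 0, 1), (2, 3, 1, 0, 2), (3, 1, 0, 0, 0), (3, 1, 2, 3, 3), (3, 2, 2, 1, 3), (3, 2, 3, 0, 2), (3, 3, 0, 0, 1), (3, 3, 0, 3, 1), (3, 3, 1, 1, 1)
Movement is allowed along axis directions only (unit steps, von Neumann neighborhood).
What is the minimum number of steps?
13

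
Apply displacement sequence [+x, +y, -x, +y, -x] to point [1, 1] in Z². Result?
(0, 3)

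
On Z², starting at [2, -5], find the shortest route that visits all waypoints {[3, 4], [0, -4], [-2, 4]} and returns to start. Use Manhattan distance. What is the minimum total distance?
28
(one optimal route: (2, -5) → (3, 4) → (-2, 4) → (0, -4) → (2, -5))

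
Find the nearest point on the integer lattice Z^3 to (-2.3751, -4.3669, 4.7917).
(-2, -4, 5)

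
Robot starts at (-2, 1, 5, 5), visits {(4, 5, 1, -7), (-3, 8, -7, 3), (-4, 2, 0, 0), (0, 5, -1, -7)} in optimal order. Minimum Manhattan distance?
58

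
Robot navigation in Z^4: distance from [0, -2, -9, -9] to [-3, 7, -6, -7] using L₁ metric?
17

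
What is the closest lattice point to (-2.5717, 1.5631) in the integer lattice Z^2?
(-3, 2)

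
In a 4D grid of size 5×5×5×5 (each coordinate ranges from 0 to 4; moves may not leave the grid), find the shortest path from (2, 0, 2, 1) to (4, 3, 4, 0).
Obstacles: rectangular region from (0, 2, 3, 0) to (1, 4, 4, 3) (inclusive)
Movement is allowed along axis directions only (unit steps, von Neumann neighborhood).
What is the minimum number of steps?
8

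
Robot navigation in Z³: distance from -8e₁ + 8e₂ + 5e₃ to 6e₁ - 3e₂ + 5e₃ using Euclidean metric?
17.8045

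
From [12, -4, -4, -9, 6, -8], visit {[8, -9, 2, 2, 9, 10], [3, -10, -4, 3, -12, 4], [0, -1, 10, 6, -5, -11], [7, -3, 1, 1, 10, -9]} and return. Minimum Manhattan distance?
204
(one optimal route: (12, -4, -4, -9, 6, -8) → (8, -9, 2, 2, 9, 10) → (3, -10, -4, 3, -12, 4) → (0, -1, 10, 6, -5, -11) → (7, -3, 1, 1, 10, -9) → (12, -4, -4, -9, 6, -8))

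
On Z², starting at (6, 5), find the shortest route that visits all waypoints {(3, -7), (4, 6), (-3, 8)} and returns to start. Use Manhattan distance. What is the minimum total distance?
48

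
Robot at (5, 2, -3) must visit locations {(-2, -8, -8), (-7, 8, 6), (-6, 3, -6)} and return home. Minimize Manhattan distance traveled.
84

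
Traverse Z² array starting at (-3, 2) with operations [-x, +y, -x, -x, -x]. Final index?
(-7, 3)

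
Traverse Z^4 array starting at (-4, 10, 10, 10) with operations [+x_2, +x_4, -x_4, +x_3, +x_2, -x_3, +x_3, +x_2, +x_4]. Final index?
(-4, 13, 11, 11)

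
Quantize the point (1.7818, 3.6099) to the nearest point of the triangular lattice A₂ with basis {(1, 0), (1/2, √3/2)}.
(2, 3.464)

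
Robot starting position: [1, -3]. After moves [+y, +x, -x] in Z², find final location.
(1, -2)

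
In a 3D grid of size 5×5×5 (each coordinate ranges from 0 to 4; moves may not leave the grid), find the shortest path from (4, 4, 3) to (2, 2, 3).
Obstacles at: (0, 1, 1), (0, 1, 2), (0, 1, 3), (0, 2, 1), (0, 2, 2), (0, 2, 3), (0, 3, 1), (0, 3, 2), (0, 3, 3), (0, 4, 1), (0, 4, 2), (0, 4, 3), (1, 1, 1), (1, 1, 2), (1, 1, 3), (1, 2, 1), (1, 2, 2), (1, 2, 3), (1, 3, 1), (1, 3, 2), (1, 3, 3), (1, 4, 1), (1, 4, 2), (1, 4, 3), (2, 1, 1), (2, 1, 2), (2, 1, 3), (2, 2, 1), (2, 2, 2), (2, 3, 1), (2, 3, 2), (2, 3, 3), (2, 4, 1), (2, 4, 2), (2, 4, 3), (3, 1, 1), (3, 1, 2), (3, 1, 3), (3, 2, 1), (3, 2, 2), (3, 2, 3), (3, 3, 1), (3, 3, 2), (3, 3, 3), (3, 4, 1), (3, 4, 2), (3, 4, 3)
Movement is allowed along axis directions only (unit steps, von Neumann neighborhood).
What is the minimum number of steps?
6
(one shortest path: (4, 4, 3) → (4, 3, 3) → (4, 2, 3) → (4, 2, 4) → (3, 2, 4) → (2, 2, 4) → (2, 2, 3))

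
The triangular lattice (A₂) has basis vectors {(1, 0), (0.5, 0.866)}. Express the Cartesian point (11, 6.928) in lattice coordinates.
7b₁ + 8b₂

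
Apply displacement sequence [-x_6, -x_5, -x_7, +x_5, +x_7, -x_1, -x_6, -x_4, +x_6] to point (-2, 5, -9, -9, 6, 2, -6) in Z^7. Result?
(-3, 5, -9, -10, 6, 1, -6)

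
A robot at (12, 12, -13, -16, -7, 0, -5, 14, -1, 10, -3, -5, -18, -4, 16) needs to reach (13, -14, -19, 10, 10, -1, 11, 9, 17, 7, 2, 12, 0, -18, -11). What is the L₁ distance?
200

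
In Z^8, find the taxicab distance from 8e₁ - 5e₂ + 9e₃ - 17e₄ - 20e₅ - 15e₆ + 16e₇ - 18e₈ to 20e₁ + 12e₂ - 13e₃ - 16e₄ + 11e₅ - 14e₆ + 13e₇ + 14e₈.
119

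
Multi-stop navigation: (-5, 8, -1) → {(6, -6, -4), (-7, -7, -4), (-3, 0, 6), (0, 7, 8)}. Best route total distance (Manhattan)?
62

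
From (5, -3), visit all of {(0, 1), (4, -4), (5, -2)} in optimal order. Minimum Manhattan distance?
13
(one optimal route: (5, -3) → (4, -4) → (5, -2) → (0, 1))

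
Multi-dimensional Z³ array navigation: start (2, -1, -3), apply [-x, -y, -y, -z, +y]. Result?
(1, -2, -4)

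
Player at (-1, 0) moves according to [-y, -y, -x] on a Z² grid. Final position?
(-2, -2)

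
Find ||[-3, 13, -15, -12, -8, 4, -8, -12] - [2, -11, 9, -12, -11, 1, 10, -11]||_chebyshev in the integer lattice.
24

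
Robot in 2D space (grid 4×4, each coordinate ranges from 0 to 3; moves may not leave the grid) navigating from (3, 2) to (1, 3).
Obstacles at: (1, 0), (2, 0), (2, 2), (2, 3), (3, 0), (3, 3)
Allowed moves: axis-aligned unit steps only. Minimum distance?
5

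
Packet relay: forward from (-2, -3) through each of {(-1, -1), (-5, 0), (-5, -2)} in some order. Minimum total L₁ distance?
10
(one optimal route: (-2, -3) → (-1, -1) → (-5, 0) → (-5, -2))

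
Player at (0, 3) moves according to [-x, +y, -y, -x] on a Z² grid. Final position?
(-2, 3)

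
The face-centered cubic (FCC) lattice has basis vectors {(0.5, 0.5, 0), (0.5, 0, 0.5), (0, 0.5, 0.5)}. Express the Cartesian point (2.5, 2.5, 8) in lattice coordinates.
-3b₁ + 8b₂ + 8b₃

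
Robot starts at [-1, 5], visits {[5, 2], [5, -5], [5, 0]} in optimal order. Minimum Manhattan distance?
16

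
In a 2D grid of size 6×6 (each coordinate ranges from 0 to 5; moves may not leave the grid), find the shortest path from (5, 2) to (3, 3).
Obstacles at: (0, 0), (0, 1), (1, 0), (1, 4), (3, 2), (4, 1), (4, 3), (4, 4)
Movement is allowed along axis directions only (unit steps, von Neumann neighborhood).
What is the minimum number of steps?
7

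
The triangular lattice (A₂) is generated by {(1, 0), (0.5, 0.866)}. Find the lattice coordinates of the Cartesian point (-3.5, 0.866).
-4b₁ + b₂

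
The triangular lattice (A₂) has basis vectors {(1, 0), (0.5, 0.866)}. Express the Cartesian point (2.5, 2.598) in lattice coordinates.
b₁ + 3b₂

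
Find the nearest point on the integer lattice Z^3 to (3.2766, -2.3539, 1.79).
(3, -2, 2)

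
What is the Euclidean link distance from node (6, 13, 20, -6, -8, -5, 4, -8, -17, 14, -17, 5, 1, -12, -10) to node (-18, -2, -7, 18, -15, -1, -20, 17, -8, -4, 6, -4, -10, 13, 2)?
72.643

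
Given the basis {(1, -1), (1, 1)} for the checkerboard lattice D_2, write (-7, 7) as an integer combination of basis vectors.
-7b₁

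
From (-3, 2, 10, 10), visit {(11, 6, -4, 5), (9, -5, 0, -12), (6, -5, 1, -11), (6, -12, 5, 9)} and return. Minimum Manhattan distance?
136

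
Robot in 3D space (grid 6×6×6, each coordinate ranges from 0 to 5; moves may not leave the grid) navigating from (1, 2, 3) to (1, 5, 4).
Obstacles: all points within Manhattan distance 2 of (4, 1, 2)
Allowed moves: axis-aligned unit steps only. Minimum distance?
4
(one shortest path: (1, 2, 3) → (1, 3, 3) → (1, 4, 3) → (1, 5, 3) → (1, 5, 4))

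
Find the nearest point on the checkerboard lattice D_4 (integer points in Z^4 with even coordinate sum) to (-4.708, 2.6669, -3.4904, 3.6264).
(-5, 3, -4, 4)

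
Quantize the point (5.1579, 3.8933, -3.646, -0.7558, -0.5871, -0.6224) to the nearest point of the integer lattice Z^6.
(5, 4, -4, -1, -1, -1)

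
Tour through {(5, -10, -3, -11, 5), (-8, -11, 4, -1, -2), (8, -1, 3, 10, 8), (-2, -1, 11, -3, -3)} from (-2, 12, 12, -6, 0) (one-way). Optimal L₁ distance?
126
(one optimal route: (-2, 12, 12, -6, 0) → (-2, -1, 11, -3, -3) → (-8, -11, 4, -1, -2) → (5, -10, -3, -11, 5) → (8, -1, 3, 10, 8))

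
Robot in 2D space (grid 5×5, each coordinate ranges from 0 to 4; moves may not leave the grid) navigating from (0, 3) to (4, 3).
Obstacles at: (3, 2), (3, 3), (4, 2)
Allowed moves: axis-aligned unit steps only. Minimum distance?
6
(one shortest path: (0, 3) → (1, 3) → (2, 3) → (2, 4) → (3, 4) → (4, 4) → (4, 3))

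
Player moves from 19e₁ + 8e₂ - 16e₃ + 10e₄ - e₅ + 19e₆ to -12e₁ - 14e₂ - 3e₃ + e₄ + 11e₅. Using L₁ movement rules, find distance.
106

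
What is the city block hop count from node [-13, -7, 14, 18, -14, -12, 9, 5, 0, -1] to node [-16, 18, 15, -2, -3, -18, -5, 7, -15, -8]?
104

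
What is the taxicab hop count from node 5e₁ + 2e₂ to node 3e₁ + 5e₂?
5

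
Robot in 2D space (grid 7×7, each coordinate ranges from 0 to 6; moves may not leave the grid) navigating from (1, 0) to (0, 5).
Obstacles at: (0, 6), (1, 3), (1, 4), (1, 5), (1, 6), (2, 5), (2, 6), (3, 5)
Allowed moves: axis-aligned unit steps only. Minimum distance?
6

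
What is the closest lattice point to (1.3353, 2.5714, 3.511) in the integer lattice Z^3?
(1, 3, 4)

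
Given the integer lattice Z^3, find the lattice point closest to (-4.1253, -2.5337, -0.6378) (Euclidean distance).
(-4, -3, -1)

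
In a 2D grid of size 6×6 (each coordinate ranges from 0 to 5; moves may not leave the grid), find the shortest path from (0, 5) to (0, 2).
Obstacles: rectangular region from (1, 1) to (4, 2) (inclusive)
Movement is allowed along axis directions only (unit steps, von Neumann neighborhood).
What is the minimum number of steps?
3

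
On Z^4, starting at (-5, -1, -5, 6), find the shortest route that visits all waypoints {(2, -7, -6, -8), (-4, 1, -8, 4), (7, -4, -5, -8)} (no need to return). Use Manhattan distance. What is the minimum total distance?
45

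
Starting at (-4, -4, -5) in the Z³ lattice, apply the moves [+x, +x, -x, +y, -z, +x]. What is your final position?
(-2, -3, -6)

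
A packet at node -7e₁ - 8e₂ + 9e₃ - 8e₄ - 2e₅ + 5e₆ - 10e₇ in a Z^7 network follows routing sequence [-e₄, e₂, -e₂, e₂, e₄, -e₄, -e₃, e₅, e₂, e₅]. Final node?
(-7, -6, 8, -9, 0, 5, -10)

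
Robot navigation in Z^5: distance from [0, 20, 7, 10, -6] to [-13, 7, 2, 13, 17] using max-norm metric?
23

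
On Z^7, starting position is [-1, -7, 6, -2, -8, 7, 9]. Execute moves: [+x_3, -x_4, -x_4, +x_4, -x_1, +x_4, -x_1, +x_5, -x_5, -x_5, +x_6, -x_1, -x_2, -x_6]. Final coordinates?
(-4, -8, 7, -2, -9, 7, 9)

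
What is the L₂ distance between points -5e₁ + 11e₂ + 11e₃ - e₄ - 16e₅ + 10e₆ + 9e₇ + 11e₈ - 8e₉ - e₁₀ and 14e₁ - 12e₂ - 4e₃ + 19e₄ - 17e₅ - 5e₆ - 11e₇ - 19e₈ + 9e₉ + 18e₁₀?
60.7536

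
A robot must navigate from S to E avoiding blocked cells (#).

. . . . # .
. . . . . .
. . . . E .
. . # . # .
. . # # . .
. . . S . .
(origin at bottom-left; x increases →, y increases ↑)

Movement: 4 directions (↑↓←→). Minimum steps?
6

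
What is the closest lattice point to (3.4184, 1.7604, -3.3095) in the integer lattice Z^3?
(3, 2, -3)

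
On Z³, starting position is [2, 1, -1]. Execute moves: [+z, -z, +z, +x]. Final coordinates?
(3, 1, 0)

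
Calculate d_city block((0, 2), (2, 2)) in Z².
2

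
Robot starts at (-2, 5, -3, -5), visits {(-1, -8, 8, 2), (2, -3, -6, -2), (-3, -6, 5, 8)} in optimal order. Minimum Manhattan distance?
57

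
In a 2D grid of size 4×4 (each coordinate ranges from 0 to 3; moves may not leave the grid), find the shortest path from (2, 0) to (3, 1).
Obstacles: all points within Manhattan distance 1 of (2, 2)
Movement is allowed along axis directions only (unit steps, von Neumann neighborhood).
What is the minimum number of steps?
2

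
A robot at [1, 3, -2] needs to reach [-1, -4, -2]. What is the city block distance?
9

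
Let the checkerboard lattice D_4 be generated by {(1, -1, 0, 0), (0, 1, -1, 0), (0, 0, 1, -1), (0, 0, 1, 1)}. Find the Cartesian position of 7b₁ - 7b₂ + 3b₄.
(7, -14, 10, 3)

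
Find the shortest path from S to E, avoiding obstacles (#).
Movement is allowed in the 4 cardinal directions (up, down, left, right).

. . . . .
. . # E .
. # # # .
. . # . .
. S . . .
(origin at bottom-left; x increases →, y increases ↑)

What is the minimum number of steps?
7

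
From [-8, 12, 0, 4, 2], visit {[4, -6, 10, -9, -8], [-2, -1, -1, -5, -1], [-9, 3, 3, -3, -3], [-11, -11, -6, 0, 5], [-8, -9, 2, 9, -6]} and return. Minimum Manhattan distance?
192
(one optimal route: (-8, 12, 0, 4, 2) → (-9, 3, 3, -3, -3) → (-2, -1, -1, -5, -1) → (4, -6, 10, -9, -8) → (-8, -9, 2, 9, -6) → (-11, -11, -6, 0, 5) → (-8, 12, 0, 4, 2))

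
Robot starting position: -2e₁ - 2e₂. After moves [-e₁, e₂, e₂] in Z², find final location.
(-3, 0)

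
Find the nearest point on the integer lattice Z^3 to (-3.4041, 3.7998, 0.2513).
(-3, 4, 0)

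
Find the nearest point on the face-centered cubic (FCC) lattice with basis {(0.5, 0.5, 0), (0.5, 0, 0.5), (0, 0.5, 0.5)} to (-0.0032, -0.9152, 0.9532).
(0, -1, 1)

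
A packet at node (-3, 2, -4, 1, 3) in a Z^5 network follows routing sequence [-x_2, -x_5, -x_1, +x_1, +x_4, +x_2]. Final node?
(-3, 2, -4, 2, 2)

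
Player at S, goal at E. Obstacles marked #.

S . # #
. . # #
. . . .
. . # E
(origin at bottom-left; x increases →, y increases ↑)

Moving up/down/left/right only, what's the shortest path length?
6
(one shortest path: (0, 3) → (1, 3) → (1, 2) → (1, 1) → (2, 1) → (3, 1) → (3, 0))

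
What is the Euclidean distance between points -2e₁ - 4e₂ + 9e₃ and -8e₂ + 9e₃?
4.47214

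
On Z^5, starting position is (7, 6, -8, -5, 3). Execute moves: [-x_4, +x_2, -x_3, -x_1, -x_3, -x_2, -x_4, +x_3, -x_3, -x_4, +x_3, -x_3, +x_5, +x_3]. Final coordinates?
(6, 6, -9, -8, 4)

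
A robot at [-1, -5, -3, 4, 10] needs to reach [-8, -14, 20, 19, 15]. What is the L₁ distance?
59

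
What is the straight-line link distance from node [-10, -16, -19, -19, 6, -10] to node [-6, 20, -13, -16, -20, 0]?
46.1844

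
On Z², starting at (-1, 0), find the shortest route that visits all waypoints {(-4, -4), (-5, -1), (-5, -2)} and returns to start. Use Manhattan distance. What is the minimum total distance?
16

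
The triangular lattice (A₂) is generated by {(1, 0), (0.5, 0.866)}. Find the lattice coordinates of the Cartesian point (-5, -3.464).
-3b₁ - 4b₂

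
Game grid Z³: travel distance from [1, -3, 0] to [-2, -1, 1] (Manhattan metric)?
6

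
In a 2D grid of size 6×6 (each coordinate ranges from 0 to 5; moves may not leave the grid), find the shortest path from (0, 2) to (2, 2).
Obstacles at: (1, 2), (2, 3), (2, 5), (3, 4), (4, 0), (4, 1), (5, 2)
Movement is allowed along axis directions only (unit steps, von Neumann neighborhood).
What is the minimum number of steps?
4
(one shortest path: (0, 2) → (0, 1) → (1, 1) → (2, 1) → (2, 2))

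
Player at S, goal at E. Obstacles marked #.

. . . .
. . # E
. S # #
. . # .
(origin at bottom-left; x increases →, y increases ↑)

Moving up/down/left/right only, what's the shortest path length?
5
(one shortest path: (1, 1) → (1, 2) → (1, 3) → (2, 3) → (3, 3) → (3, 2))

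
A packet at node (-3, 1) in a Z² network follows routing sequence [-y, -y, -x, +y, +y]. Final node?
(-4, 1)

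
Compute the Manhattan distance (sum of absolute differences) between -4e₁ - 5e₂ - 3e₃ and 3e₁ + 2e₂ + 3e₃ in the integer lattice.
20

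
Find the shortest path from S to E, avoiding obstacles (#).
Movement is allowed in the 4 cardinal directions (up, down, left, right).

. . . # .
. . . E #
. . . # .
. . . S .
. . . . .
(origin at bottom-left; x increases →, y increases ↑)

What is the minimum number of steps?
4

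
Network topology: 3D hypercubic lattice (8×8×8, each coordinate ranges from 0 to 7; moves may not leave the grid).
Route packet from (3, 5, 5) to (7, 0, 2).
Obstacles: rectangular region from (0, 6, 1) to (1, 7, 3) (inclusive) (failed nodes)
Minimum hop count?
12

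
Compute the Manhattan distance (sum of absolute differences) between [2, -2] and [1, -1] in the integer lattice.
2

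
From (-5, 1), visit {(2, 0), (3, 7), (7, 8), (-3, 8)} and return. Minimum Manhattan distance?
40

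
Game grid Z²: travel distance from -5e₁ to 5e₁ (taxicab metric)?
10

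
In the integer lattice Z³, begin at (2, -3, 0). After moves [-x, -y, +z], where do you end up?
(1, -4, 1)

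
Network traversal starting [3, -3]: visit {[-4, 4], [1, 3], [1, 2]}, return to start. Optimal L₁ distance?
28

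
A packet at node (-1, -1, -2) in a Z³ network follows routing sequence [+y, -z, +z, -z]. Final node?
(-1, 0, -3)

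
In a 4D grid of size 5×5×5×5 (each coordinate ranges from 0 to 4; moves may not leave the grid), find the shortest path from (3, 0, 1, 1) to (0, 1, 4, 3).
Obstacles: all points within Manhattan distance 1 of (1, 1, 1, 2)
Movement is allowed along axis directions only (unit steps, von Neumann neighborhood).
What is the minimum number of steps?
9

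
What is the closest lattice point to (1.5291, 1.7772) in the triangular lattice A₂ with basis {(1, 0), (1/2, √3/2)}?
(2, 1.732)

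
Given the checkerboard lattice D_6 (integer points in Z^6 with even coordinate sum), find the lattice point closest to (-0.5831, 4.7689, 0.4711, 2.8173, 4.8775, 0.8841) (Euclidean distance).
(-1, 5, 1, 3, 5, 1)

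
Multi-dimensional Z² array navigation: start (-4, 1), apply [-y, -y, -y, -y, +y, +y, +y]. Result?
(-4, 0)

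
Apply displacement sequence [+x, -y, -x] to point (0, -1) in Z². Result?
(0, -2)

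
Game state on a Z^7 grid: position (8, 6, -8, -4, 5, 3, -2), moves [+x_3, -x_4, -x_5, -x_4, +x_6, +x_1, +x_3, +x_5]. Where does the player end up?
(9, 6, -6, -6, 5, 4, -2)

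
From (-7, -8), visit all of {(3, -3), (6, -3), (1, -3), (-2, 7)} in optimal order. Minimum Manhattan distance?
36
(one optimal route: (-7, -8) → (3, -3) → (6, -3) → (1, -3) → (-2, 7))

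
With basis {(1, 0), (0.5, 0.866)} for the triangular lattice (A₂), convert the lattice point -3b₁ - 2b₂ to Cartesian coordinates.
(-4, -1.732)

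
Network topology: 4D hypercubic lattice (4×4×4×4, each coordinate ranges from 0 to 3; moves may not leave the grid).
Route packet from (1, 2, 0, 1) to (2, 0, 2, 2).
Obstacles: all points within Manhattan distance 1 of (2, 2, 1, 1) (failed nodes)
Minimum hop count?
6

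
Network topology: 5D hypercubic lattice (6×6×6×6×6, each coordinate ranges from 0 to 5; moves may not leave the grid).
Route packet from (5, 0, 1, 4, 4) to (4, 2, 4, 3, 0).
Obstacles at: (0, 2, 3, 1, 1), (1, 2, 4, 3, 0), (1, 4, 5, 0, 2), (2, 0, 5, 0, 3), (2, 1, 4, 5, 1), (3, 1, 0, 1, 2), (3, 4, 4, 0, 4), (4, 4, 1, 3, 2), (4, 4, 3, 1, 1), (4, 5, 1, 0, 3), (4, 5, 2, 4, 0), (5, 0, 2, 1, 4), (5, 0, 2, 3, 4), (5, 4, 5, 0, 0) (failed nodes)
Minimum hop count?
11
(one shortest path: (5, 0, 1, 4, 4) → (4, 0, 1, 4, 4) → (4, 1, 1, 4, 4) → (4, 2, 1, 4, 4) → (4, 2, 2, 4, 4) → (4, 2, 3, 4, 4) → (4, 2, 4, 4, 4) → (4, 2, 4, 3, 4) → (4, 2, 4, 3, 3) → (4, 2, 4, 3, 2) → (4, 2, 4, 3, 1) → (4, 2, 4, 3, 0))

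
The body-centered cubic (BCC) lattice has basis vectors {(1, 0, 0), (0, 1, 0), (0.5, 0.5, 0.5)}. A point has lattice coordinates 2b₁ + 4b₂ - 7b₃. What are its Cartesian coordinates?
(-1.5, 0.5, -3.5)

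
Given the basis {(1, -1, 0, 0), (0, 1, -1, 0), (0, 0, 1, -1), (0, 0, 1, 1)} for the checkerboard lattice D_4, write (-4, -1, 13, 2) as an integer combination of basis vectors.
-4b₁ - 5b₂ + 3b₃ + 5b₄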